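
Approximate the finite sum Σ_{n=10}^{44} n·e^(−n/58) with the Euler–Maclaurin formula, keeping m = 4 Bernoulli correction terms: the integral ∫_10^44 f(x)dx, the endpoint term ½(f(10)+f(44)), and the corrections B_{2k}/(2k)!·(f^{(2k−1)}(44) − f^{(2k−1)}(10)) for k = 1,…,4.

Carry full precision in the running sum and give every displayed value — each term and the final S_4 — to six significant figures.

S_4 ≈ 563.321

The integral term ∫_10^44 x·e^(−x/58) dx = 548.859.
½[f(10) + f(44)] = ½[8.41631 + 20.6057] = 14.5110.
Integral + boundary = 563.370.
k=1: B_{2}/(2)! × [f^{(1)}(44) − f^{(1)}(10)] = 1/12 × (0.113041 − 0.696522) = -0.0486234.
Running total after k=1: 563.321.
k=2: B_{4}/(4)! × [f^{(3)}(44) − f^{(3)}(10)] = −1/720 × (0.000312029 − 0.000707427) = 5.49164e-07.
Running total after k=2: 563.321.
k=3: B_{6}/(6)! × [f^{(5)}(44) − f^{(5)}(10)] = 1/30240 × (1.75522e-07 − 3.59037e-07) = -6.06865e-12.
Running total after k=3: 563.321.
k=4: B_{8}/(8)! × [f^{(7)}(44) − f^{(7)}(10)] = −1/1209600 × (7.67800e-11 − 1.50946e-10) = 6.13143e-17.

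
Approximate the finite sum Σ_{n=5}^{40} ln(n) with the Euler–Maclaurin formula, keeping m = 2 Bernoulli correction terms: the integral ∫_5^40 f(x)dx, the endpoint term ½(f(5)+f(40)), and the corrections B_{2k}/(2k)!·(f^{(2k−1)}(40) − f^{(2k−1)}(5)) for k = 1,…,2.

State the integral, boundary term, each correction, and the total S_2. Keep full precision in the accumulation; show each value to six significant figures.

The integral term ∫_5^40 ln(x) dx = 104.508.
Boundary: ½(f(5) + f(40)) = ½(1.60944 + 3.68888) = 2.64916.
Running total after boundary: 107.157.
Order-1 term: 1/12 · (0.0250000 − 0.200000) = -0.0145833.
Partial sum through k=1: 107.143.
Order-2 term: −1/720 · (3.12500e-05 − 0.0160000) = 2.21788e-05.

S_2 ≈ 107.143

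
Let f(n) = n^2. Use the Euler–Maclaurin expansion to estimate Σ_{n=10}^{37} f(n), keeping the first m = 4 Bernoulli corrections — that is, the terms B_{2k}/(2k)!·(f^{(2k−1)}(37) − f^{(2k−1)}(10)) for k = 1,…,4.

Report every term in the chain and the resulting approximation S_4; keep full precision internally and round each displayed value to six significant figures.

S_4 ≈ 17290.0

Integral: ∫_10^37 x^2 dx = 16551.0.
Endpoint term: (f(10) + f(37))/2 = (100.000 + 1369.00)/2 = 734.500.
Integral + boundary = 17285.5.
k=1: B_{2}/(2)! × [f^{(1)}(37) − f^{(1)}(10)] = 1/12 × (74.0000 − 20.0000) = 4.50000.
After k=1: 17290.0.
k=2: B_{4}/(4)! × [f^{(3)}(37) − f^{(3)}(10)] = −1/720 × (0.00000 − 0.00000) = 0.00000.
After k=2: 17290.0.
k=3: B_{6}/(6)! × [f^{(5)}(37) − f^{(5)}(10)] = 1/30240 × (0.00000 − 0.00000) = 0.00000.
After k=3: 17290.0.
k=4: B_{8}/(8)! × [f^{(7)}(37) − f^{(7)}(10)] = −1/1209600 × (0.00000 − 0.00000) = 0.00000.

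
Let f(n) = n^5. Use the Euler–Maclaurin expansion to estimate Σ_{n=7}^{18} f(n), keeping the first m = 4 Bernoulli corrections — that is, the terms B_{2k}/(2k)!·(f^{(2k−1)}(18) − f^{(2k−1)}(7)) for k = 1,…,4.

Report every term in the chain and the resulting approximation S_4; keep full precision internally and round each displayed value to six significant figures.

S_4 ≈ 6.64500e+06

Integral: ∫_7^18 x^5 dx = 5.64910e+06.
½[f(7) + f(18)] = ½[16807.0 + 1.88957e+06] = 953188.
Running total after boundary: 6.60228e+06.
Correction k=1: B_{2}/2! · (f^{(1)}(18) − f^{(1)}(7)) = 1/12 · (524880 − 12005.0) = 42739.6.
After k=1: 6.64502e+06.
Correction k=2: B_{4}/4! · (f^{(3)}(18) − f^{(3)}(7)) = −1/720 · (19440.0 − 2940.00) = -22.9167.
After k=2: 6.64500e+06.
Correction k=3: B_{6}/6! · (f^{(5)}(18) − f^{(5)}(7)) = 1/30240 · (120.000 − 120.000) = 0.00000.
After k=3: 6.64500e+06.
Correction k=4: B_{8}/8! · (f^{(7)}(18) − f^{(7)}(7)) = −1/1209600 · (0.00000 − 0.00000) = 0.00000.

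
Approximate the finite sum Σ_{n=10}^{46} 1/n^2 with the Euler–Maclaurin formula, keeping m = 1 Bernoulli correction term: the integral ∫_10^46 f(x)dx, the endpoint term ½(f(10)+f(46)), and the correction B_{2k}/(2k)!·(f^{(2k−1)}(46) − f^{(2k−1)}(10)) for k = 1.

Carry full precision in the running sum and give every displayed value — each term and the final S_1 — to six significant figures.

S_1 ≈ 0.0836621

∫_10^46 1/x^2 dx evaluates to 0.0782609.
½[f(10) + f(46)] = ½[0.0100000 + 0.000472590] = 0.00523629.
Running total after boundary: 0.0834972.
k=1: B_{2}/(2)! × [f^{(1)}(46) − f^{(1)}(10)] = 1/12 × (-2.05474e-05 − (-0.00200000)) = 0.000164954.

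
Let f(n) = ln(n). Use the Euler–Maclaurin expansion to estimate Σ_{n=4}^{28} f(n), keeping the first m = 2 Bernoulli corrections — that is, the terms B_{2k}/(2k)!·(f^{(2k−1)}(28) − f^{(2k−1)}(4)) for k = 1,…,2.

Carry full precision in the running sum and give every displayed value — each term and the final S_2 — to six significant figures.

The integral term ∫_4^28 ln(x) dx = 63.7565.
Endpoint term: (f(4) + f(28))/2 = (1.38629 + 3.33220)/2 = 2.35925.
Running total after boundary: 66.1158.
Correction k=1: B_{2}/2! · (f^{(1)}(28) − f^{(1)}(4)) = 1/12 · (0.0357143 − 0.250000) = -0.0178571.
Partial sum through k=1: 66.0979.
Correction k=2: B_{4}/4! · (f^{(3)}(28) − f^{(3)}(4)) = −1/720 · (9.11079e-05 − 0.0312500) = 4.32762e-05.

S_2 ≈ 66.0980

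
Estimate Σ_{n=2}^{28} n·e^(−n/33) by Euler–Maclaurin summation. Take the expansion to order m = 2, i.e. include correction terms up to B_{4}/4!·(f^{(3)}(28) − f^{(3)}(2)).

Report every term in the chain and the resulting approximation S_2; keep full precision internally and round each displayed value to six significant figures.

Integral: ∫_2^28 x·e^(−x/33) dx = 225.388.
Endpoint term: (f(2) + f(28))/2 = (1.88239 + 11.9858)/2 = 6.93408.
Integral + boundary = 232.322.
Order-1 term: 1/12 · (0.0648580 − 0.884152) = -0.0682745.
After k=1: 232.254.
Order-2 term: −1/720 · (0.000845715 − 0.00254044) = 2.35378e-06.

S_2 ≈ 232.254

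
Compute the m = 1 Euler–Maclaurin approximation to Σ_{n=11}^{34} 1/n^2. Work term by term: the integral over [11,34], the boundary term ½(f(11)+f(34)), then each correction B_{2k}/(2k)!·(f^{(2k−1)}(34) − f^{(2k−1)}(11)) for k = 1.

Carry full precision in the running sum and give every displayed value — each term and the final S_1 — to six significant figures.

The integral term ∫_11^34 1/x^2 dx = 0.0614973.
Endpoint term: (f(11) + f(34))/2 = (0.00826446 + 0.000865052)/2 = 0.00456476.
Integral + boundary = 0.0660621.
Order-1 term: 1/12 · (-5.08854e-05 − (-0.00150263)) = 0.000120979.

S_1 ≈ 0.0661831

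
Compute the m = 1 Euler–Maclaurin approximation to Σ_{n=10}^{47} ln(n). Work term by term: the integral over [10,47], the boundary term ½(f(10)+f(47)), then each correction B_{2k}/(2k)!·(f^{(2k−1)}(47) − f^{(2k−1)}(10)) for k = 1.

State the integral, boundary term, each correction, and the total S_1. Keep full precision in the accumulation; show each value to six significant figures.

Integral: ∫_10^47 ln(x) dx = 120.931.
½[f(10) + f(47)] = ½[2.30259 + 3.85015] = 3.07637.
So far: 124.007.
k=1: B_{2}/(2)! × [f^{(1)}(47) − f^{(1)}(10)] = 1/12 × (0.0212766 − 0.100000) = -0.00656028.

S_1 ≈ 124.001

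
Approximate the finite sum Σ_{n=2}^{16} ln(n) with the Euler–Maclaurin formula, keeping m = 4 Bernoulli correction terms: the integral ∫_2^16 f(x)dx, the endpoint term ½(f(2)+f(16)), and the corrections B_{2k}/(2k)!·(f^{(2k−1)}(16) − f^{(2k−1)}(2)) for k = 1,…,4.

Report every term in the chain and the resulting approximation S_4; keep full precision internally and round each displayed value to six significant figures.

S_4 ≈ 30.6719

The integral term ∫_2^16 ln(x) dx = 28.9751.
Boundary: ½(f(2) + f(16)) = ½(0.693147 + 2.77259) = 1.73287.
Integral + boundary = 30.7080.
k=1: B_{2}/(2)! × [f^{(1)}(16) − f^{(1)}(2)] = 1/12 × (0.0625000 − 0.500000) = -0.0364583.
Partial sum through k=1: 30.6715.
k=2: B_{4}/(4)! × [f^{(3)}(16) − f^{(3)}(2)] = −1/720 × (0.000488281 − 0.250000) = 0.000346544.
Partial sum through k=2: 30.6719.
k=3: B_{6}/(6)! × [f^{(5)}(16) − f^{(5)}(2)] = 1/30240 × (2.28882e-05 − 0.750000) = -2.48008e-05.
Partial sum through k=3: 30.6719.
k=4: B_{8}/(8)! × [f^{(7)}(16) − f^{(7)}(2)] = −1/1209600 × (2.68221e-06 − 5.62500) = 4.65030e-06.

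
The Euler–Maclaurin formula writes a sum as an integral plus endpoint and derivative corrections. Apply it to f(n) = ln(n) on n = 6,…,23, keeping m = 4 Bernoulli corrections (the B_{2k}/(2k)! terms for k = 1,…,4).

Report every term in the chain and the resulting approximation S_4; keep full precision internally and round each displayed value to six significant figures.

S_4 ≈ 46.8192

The integral term ∫_6^23 ln(x) dx = 44.3658.
½[f(6) + f(23)] = ½[1.79176 + 3.13549] = 2.46363.
So far: 46.8294.
k=1: B_{2}/(2)! × [f^{(1)}(23) − f^{(1)}(6)] = 1/12 × (0.0434783 − 0.166667) = -0.0102657.
Partial sum through k=1: 46.8192.
k=2: B_{4}/(4)! × [f^{(3)}(23) − f^{(3)}(6)] = −1/720 × (0.000164379 − 0.00925926) = 1.26318e-05.
Partial sum through k=2: 46.8192.
k=3: B_{6}/(6)! × [f^{(5)}(23) − f^{(5)}(6)] = 1/30240 × (3.72883e-06 − 0.00308642) = -1.01941e-07.
Partial sum through k=3: 46.8192.
k=4: B_{8}/(8)! × [f^{(7)}(23) − f^{(7)}(6)] = −1/1209600 × (2.11465e-07 − 0.00257202) = 2.12616e-09.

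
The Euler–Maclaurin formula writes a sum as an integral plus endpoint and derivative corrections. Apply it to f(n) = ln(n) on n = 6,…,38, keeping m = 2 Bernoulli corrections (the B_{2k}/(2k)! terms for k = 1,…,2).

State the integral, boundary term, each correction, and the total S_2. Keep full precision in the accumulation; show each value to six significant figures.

∫_6^38 ln(x) dx evaluates to 95.4777.
Boundary: ½(f(6) + f(38)) = ½(1.79176 + 3.63759) = 2.71467.
Running total after boundary: 98.1924.
Correction k=1: B_{2}/2! · (f^{(1)}(38) − f^{(1)}(6)) = 1/12 · (0.0263158 − 0.166667) = -0.0116959.
After k=1: 98.1807.
Correction k=2: B_{4}/4! · (f^{(3)}(38) − f^{(3)}(6)) = −1/720 · (3.64485e-05 − 0.00925926) = 1.28095e-05.

S_2 ≈ 98.1807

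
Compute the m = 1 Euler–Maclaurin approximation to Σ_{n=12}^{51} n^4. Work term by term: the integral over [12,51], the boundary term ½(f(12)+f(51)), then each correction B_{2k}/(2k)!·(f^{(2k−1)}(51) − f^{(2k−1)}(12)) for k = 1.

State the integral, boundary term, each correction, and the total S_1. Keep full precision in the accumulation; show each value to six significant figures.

Integral: ∫_12^51 x^4 dx = 6.89553e+07.
½[f(12) + f(51)] = ½[20736.0 + 6.76520e+06] = 3.39297e+06.
Running total after boundary: 7.23483e+07.
k=1: B_{2}/(2)! × [f^{(1)}(51) − f^{(1)}(12)] = 1/12 × (530604 − 6912.00) = 43641.0.

S_1 ≈ 7.23919e+07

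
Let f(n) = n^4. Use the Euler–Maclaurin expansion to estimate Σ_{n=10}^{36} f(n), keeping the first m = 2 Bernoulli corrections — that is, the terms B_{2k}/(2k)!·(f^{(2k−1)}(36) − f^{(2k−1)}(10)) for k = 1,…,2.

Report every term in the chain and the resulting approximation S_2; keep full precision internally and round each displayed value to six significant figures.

∫_10^36 x^4 dx evaluates to 1.20732e+07.
Boundary: ½(f(10) + f(36)) = ½(10000.0 + 1.67962e+06) = 844808.
Integral + boundary = 1.29180e+07.
Correction k=1: B_{2}/2! · (f^{(1)}(36) − f^{(1)}(10)) = 1/12 · (186624 − 4000.00) = 15218.7.
After k=1: 1.29333e+07.
Correction k=2: B_{4}/4! · (f^{(3)}(36) − f^{(3)}(10)) = −1/720 · (864.000 − 240.000) = -0.866667.

S_2 ≈ 1.29333e+07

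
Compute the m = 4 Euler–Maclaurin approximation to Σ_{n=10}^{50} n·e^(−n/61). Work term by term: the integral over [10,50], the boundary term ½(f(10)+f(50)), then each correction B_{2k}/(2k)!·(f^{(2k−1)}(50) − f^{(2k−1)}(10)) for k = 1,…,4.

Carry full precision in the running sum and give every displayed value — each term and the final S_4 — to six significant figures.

Integral: ∫_10^50 x·e^(−x/61) dx = 693.002.
½[f(10) + f(50)] = ½[8.48798 + 22.0288] = 15.2584.
So far: 708.260.
Order-1 term: 1/12 · (0.0794481 − 0.709651) = -0.0525169.
After k=1: 708.208.
Order-2 term: −1/720 · (0.000258156 − 0.000646935) = 5.39970e-07.
After k=2: 708.208.
Order-3 term: 1/30240 · (1.33018e-07 − 2.96467e-07) = -5.40506e-12.
After k=3: 708.208.
Order-4 term: −1/1209600 · (5.28510e-11 − 1.12624e-10) = 4.94156e-17.

S_4 ≈ 708.208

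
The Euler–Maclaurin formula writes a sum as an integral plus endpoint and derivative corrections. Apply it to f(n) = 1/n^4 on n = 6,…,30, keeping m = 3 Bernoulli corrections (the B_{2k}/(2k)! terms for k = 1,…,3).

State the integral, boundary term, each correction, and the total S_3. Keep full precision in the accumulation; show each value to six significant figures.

S_3 ≈ 0.00195956

Integral: ∫_6^30 1/x^4 dx = 0.00153086.
Boundary: ½(f(6) + f(30)) = ½(0.000771605 + 1.23457e-06) = 0.000386420.
So far: 0.00191728.
Order-1 term: 1/12 · (-1.64609e-07 − (-0.000514403)) = 4.28532e-05.
Partial sum through k=1: 0.00196014.
Order-2 term: −1/720 · (-5.48697e-09 − (-0.000428669)) = -5.95367e-07.
Partial sum through k=2: 0.00195954.
Order-3 term: 1/30240 · (-3.41411e-10 − (-0.000666819)) = 2.20509e-08.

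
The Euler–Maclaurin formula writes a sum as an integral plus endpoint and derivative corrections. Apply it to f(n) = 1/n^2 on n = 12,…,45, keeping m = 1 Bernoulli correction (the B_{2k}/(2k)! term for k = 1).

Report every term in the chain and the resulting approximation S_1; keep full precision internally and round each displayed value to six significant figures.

S_1 ≈ 0.0649249

The integral term ∫_12^45 1/x^2 dx = 0.0611111.
½[f(12) + f(45)] = ½[0.00694444 + 0.000493827] = 0.00371914.
So far: 0.0648302.
Order-1 term: 1/12 · (-2.19479e-05 − (-0.00115741)) = 9.46216e-05.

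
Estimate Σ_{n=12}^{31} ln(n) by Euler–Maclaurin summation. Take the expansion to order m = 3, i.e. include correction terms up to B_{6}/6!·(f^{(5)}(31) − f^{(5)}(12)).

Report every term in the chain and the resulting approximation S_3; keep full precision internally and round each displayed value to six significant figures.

∫_12^31 ln(x) dx evaluates to 57.6347.
Endpoint term: (f(12) + f(31))/2 = (2.48491 + 3.43399)/2 = 2.95945.
Running total after boundary: 60.5942.
Correction k=1: B_{2}/2! · (f^{(1)}(31) − f^{(1)}(12)) = 1/12 · (0.0322581 − 0.0833333) = -0.00425627.
Running total after k=1: 60.5899.
Correction k=2: B_{4}/4! · (f^{(3)}(31) − f^{(3)}(12)) = −1/720 · (6.71344e-05 − 0.00115741) = 1.51427e-06.
Running total after k=2: 60.5899.
Correction k=3: B_{6}/6! · (f^{(5)}(31) − f^{(5)}(12)) = 1/30240 · (8.38306e-07 − 9.64506e-05) = -3.16178e-09.

S_3 ≈ 60.5899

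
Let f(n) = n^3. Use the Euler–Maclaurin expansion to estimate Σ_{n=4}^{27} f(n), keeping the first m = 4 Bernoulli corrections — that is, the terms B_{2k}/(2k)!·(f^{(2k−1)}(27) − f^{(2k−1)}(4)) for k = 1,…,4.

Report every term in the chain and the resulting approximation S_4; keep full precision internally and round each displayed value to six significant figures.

S_4 ≈ 142848

The integral term ∫_4^27 x^3 dx = 132796.
Endpoint term: (f(4) + f(27))/2 = (64.0000 + 19683.0)/2 = 9873.50.
So far: 142670.
k=1: B_{2}/(2)! × [f^{(1)}(27) − f^{(1)}(4)] = 1/12 × (2187.00 − 48.0000) = 178.250.
Running total after k=1: 142848.
k=2: B_{4}/(4)! × [f^{(3)}(27) − f^{(3)}(4)] = −1/720 × (6.00000 − 6.00000) = 0.00000.
Running total after k=2: 142848.
k=3: B_{6}/(6)! × [f^{(5)}(27) − f^{(5)}(4)] = 1/30240 × (0.00000 − 0.00000) = 0.00000.
Running total after k=3: 142848.
k=4: B_{8}/(8)! × [f^{(7)}(27) − f^{(7)}(4)] = −1/1209600 × (0.00000 − 0.00000) = 0.00000.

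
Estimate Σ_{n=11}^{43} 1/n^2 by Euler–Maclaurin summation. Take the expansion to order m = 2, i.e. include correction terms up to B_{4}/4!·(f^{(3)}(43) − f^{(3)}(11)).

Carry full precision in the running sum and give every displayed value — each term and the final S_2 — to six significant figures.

S_2 ≈ 0.0721788

Integral: ∫_11^43 1/x^2 dx = 0.0676533.
Boundary: ½(f(11) + f(43)) = ½(0.00826446 + 0.000540833) = 0.00440265.
Integral + boundary = 0.0720559.
Order-1 term: 1/12 · (-2.51550e-05 − (-0.00150263)) = 0.000123123.
Running total after k=1: 0.0721790.
Order-2 term: −1/720 · (-1.63256e-07 − (-0.000149021)) = -2.06747e-07.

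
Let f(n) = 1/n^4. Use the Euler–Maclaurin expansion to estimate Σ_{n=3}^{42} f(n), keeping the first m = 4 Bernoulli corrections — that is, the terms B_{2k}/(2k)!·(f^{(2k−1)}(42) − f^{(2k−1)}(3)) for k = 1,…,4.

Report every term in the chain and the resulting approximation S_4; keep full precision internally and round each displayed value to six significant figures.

Integral: ∫_3^42 1/x^4 dx = 0.0123412.
½[f(3) + f(42)] = ½[0.0123457 + 3.21368e-07] = 0.00617300.
So far: 0.0185142.
k=1: B_{2}/(2)! × [f^{(1)}(42) − f^{(1)}(3)] = 1/12 × (-3.06065e-08 − (-0.0164609)) = 0.00137174.
Running total after k=1: 0.0198859.
k=2: B_{4}/(4)! × [f^{(3)}(42) − f^{(3)}(3)] = −1/720 × (-5.20519e-10 − (-0.0548697)) = -7.62079e-05.
Running total after k=2: 0.0198097.
k=3: B_{6}/(6)! × [f^{(5)}(42) − f^{(5)}(3)] = 1/30240 × (-1.65244e-11 − (-0.341411)) = 1.12901e-05.
Running total after k=3: 0.0198210.
k=4: B_{8}/(8)! × [f^{(7)}(42) − f^{(7)}(3)] = −1/1209600 × (-8.43082e-13 − (-3.41411)) = -2.82251e-06.

S_4 ≈ 0.0198182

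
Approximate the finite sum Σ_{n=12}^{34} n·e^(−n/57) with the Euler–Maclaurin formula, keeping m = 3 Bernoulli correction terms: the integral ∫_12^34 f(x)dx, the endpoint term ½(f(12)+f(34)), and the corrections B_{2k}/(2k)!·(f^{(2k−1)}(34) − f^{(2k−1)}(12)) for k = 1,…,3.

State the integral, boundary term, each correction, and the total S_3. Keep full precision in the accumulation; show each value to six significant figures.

∫_12^34 x·e^(−x/57) dx evaluates to 329.658.
Boundary: ½(f(12) + f(34)) = ½(9.72189 + 18.7252) = 14.2235.
So far: 343.882.
Order-1 term: 1/12 · (0.222229 − 0.639598) = -0.0347808.
Partial sum through k=1: 343.847.
Order-2 term: −1/720 · (0.000407421 − 0.000695572) = 4.00210e-07.
Partial sum through k=2: 343.847.
Order-3 term: 1/30240 · (2.29745e-07 − 3.67585e-07) = -4.55820e-12.

S_3 ≈ 343.847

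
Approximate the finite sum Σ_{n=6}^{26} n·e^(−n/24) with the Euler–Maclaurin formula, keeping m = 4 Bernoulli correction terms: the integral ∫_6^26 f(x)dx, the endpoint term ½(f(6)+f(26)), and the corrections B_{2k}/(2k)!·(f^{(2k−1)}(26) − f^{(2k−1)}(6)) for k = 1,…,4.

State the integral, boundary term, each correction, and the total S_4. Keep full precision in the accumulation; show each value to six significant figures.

The integral term ∫_6^26 x·e^(−x/24) dx = 154.578.
½[f(6) + f(26)] = ½[4.67280 + 8.80010] = 6.73645.
So far: 161.315.
Correction k=1: B_{2}/2! · (f^{(1)}(26) − f^{(1)}(6)) = 1/12 · (-0.0282055 − 0.584101) = -0.0510255.
Running total after k=1: 161.263.
Correction k=2: B_{4}/4! · (f^{(3)}(26) − f^{(3)}(6)) = −1/720 · (0.00112626 − 0.00371823) = 3.59996e-06.
Running total after k=2: 161.263.
Correction k=3: B_{6}/6! · (f^{(5)}(26) − f^{(5)}(6)) = 1/30240 · (3.99564e-06 − 1.11500e-05) = -2.36586e-10.
Running total after k=3: 161.263.
Correction k=4: B_{8}/8! · (f^{(7)}(26) − f^{(7)}(6)) = −1/1209600 · (1.04791e-08 − 2.75082e-08) = 1.40783e-14.

S_4 ≈ 161.263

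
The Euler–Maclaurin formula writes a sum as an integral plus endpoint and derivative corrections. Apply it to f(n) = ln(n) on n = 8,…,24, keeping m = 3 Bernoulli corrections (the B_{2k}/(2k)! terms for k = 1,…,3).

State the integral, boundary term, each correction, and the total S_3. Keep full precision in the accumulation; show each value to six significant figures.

Integral: ∫_8^24 ln(x) dx = 43.6378.
Endpoint term: (f(8) + f(24))/2 = (2.07944 + 3.17805)/2 = 2.62875.
Running total after boundary: 46.2665.
Correction k=1: B_{2}/2! · (f^{(1)}(24) − f^{(1)}(8)) = 1/12 · (0.0416667 − 0.125000) = -0.00694444.
Running total after k=1: 46.2596.
Correction k=2: B_{4}/4! · (f^{(3)}(24) − f^{(3)}(8)) = −1/720 · (0.000144676 − 0.00390625) = 5.22441e-06.
Running total after k=2: 46.2596.
Correction k=3: B_{6}/6! · (f^{(5)}(24) − f^{(5)}(8)) = 1/30240 · (3.01408e-06 − 0.000732422) = -2.41206e-08.

S_3 ≈ 46.2596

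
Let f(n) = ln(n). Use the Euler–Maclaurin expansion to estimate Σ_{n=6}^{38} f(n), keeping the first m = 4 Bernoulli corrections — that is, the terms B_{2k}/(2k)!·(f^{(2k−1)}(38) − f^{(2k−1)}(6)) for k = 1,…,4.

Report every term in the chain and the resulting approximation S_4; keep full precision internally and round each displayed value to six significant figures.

S_4 ≈ 98.1807

∫_6^38 ln(x) dx evaluates to 95.4777.
Endpoint term: (f(6) + f(38))/2 = (1.79176 + 3.63759)/2 = 2.71467.
So far: 98.1924.
Order-1 term: 1/12 · (0.0263158 − 0.166667) = -0.0116959.
Partial sum through k=1: 98.1807.
Order-2 term: −1/720 · (3.64485e-05 − 0.00925926) = 1.28095e-05.
Partial sum through k=2: 98.1807.
Order-3 term: 1/30240 · (3.02896e-07 − 0.00308642) = -1.02054e-07.
Partial sum through k=3: 98.1807.
Order-4 term: −1/1209600 · (6.29285e-09 − 0.00257202) = 2.12633e-09.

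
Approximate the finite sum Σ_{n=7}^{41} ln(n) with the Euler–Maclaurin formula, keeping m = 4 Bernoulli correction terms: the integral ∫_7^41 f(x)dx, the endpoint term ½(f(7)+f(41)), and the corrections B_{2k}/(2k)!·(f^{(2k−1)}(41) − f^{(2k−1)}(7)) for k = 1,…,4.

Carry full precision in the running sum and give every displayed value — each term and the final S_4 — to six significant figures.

S_4 ≈ 107.455

The integral term ∫_7^41 ln(x) dx = 104.635.
Endpoint term: (f(7) + f(41))/2 = (1.94591 + 3.71357)/2 = 2.82974.
Integral + boundary = 107.465.
Correction k=1: B_{2}/2! · (f^{(1)}(41) − f^{(1)}(7)) = 1/12 · (0.0243902 − 0.142857) = -0.00987224.
Running total after k=1: 107.455.
Correction k=2: B_{4}/4! · (f^{(3)}(41) − f^{(3)}(7)) = −1/720 · (2.90187e-05 − 0.00583090) = 8.05817e-06.
Running total after k=2: 107.455.
Correction k=3: B_{6}/6! · (f^{(5)}(41) − f^{(5)}(7)) = 1/30240 · (2.07153e-07 − 0.00142798) = -4.72146e-08.
Running total after k=3: 107.455.
Correction k=4: B_{8}/8! · (f^{(7)}(41) − f^{(7)}(7)) = −1/1209600 · (3.69697e-09 − 0.000874271) = 7.22774e-10.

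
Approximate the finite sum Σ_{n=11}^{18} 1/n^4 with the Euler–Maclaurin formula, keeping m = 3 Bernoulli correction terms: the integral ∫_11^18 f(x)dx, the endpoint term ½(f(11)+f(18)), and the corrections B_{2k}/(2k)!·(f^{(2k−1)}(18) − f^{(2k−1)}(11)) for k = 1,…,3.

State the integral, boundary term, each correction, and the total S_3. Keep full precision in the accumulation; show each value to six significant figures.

S_3 ≈ 0.000234081

Integral: ∫_11^18 1/x^4 dx = 0.000193282.
Endpoint term: (f(11) + f(18))/2 = (6.83013e-05 + 9.52599e-06)/2 = 3.89137e-05.
Running total after boundary: 0.000232196.
Order-1 term: 1/12 · (-2.11689e-06 − (-2.48369e-05)) = 1.89333e-06.
Running total after k=1: 0.000234089.
Order-2 term: −1/720 · (-1.96008e-07 − (-6.15790e-06)) = -8.28040e-09.
Running total after k=2: 0.000234081.
Order-3 term: 1/30240 · (-3.38779e-08 − (-2.84994e-06)) = 9.31236e-11.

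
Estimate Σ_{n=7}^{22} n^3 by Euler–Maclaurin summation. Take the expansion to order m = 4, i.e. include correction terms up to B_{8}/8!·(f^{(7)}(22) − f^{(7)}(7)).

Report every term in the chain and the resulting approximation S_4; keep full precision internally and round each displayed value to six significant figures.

Integral: ∫_7^22 x^3 dx = 57963.8.
Boundary: ½(f(7) + f(22)) = ½(343.000 + 10648.0) = 5495.50.
Integral + boundary = 63459.2.
k=1: B_{2}/(2)! × [f^{(1)}(22) − f^{(1)}(7)] = 1/12 × (1452.00 − 147.000) = 108.750.
Running total after k=1: 63568.0.
k=2: B_{4}/(4)! × [f^{(3)}(22) − f^{(3)}(7)] = −1/720 × (6.00000 − 6.00000) = 0.00000.
Running total after k=2: 63568.0.
k=3: B_{6}/(6)! × [f^{(5)}(22) − f^{(5)}(7)] = 1/30240 × (0.00000 − 0.00000) = 0.00000.
Running total after k=3: 63568.0.
k=4: B_{8}/(8)! × [f^{(7)}(22) − f^{(7)}(7)] = −1/1209600 × (0.00000 − 0.00000) = 0.00000.

S_4 ≈ 63568.0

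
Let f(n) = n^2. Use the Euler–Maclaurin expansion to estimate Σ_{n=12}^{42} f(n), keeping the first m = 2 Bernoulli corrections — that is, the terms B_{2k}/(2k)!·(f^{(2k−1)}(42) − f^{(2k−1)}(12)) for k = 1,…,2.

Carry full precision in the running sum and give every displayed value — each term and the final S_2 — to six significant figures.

The integral term ∫_12^42 x^2 dx = 24120.0.
Boundary: ½(f(12) + f(42)) = ½(144.000 + 1764.00) = 954.000.
Running total after boundary: 25074.0.
Correction k=1: B_{2}/2! · (f^{(1)}(42) − f^{(1)}(12)) = 1/12 · (84.0000 − 24.0000) = 5.00000.
After k=1: 25079.0.
Correction k=2: B_{4}/4! · (f^{(3)}(42) − f^{(3)}(12)) = −1/720 · (0.00000 − 0.00000) = 0.00000.

S_2 ≈ 25079.0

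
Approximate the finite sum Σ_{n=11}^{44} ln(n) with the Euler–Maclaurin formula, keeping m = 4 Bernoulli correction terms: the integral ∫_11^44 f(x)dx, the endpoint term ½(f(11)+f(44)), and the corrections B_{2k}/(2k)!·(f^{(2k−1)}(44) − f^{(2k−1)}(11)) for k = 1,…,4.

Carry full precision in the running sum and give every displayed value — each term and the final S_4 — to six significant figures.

S_4 ≈ 110.213

∫_11^44 ln(x) dx evaluates to 107.127.
Boundary: ½(f(11) + f(44)) = ½(2.39790 + 3.78419) = 3.09104.
So far: 110.219.
Order-1 term: 1/12 · (0.0227273 − 0.0909091) = -0.00568182.
After k=1: 110.213.
Order-2 term: −1/720 · (2.34786e-05 − 0.00150263) = 2.05438e-06.
After k=2: 110.213.
Order-3 term: 1/30240 · (1.45528e-07 − 0.000149021) = -4.92313e-09.
After k=3: 110.213.
Order-4 term: −1/1209600 · (2.25509e-09 − 3.69474e-05) = 3.05433e-11.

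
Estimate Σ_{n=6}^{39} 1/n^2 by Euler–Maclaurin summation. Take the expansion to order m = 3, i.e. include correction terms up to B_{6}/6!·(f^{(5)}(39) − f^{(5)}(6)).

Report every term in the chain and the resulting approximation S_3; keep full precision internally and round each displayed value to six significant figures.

S_3 ≈ 0.156008

∫_6^39 1/x^2 dx evaluates to 0.141026.
½[f(6) + f(39)] = ½[0.0277778 + 0.000657462] = 0.0142176.
Running total after boundary: 0.155243.
k=1: B_{2}/(2)! × [f^{(1)}(39) − f^{(1)}(6)] = 1/12 × (-3.37160e-05 − (-0.00925926)) = 0.000768795.
Running total after k=1: 0.156012.
k=2: B_{4}/(4)! × [f^{(3)}(39) − f^{(3)}(6)] = −1/720 × (-2.66004e-07 − (-0.00308642)) = -4.28632e-06.
Running total after k=2: 0.156008.
k=3: B_{6}/(6)! × [f^{(5)}(39) − f^{(5)}(6)] = 1/30240 × (-5.24663e-09 − (-0.00257202)) = 8.50533e-08.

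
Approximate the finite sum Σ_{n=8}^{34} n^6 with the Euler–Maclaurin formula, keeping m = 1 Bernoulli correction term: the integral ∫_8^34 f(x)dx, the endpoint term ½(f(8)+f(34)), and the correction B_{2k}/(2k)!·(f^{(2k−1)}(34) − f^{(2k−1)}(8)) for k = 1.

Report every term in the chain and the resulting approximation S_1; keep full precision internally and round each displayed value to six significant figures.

The integral term ∫_8^34 x^6 dx = 7.50304e+09.
½[f(8) + f(34)] = ½[262144 + 1.54480e+09] = 7.72533e+08.
Integral + boundary = 8.27557e+09.
k=1: B_{2}/(2)! × [f^{(1)}(34) − f^{(1)}(8)] = 1/12 × (2.72613e+08 − 196608) = 2.27013e+07.

S_1 ≈ 8.29827e+09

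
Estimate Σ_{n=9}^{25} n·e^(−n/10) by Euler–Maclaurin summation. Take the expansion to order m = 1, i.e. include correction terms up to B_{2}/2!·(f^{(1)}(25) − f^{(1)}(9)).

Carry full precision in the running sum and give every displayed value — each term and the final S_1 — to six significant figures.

Integral: ∫_9^25 x·e^(−x/10) dx = 48.5185.
½[f(9) + f(25)] = ½[3.65913 + 2.05212] = 2.85563.
So far: 51.3741.
Correction k=1: B_{2}/2! · (f^{(1)}(25) − f^{(1)}(9)) = 1/12 · (-0.123127 − 0.0406570) = -0.0136487.

S_1 ≈ 51.3605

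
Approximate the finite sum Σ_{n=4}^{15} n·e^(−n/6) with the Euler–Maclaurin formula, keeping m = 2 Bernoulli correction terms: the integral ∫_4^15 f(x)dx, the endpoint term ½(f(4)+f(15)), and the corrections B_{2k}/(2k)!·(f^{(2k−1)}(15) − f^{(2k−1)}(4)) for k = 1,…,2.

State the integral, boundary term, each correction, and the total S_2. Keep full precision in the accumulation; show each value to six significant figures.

The integral term ∫_4^15 x·e^(−x/6) dx = 20.4623.
Boundary: ½(f(4) + f(15)) = ½(2.05367 + 1.23127) = 1.64247.
Running total after boundary: 22.1048.
Order-1 term: 1/12 · (-0.123127 − 0.171139) = -0.0245222.
Running total after k=1: 22.0803.
Order-2 term: −1/720 · (0.00114007 − 0.0332770) = 4.46347e-05.

S_2 ≈ 22.0803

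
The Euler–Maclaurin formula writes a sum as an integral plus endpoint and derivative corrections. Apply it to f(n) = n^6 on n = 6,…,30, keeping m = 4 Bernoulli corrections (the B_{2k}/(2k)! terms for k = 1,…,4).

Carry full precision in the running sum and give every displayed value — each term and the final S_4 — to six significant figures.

S_4 ≈ 3.50091e+09

∫_6^30 x^6 dx evaluates to 3.12425e+09.
½[f(6) + f(30)] = ½[46656.0 + 7.29000e+08] = 3.64523e+08.
So far: 3.48877e+09.
k=1: B_{2}/(2)! × [f^{(1)}(30) − f^{(1)}(6)] = 1/12 × (1.45800e+08 − 46656.0) = 1.21461e+07.
After k=1: 3.50092e+09.
k=2: B_{4}/(4)! × [f^{(3)}(30) − f^{(3)}(6)] = −1/720 × (3.24000e+06 − 25920.0) = -4464.00.
After k=2: 3.50091e+09.
k=3: B_{6}/(6)! × [f^{(5)}(30) − f^{(5)}(6)] = 1/30240 × (21600.0 − 4320.00) = 0.571429.
After k=3: 3.50091e+09.
k=4: B_{8}/(8)! × [f^{(7)}(30) − f^{(7)}(6)] = −1/1209600 × (0.00000 − 0.00000) = 0.00000.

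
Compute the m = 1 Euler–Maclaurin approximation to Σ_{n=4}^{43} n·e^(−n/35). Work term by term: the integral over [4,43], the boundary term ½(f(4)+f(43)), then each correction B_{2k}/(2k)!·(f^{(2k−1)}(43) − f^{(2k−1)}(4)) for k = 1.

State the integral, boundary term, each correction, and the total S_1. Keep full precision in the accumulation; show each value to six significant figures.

S_1 ≈ 426.491

The integral term ∫_4^43 x·e^(−x/35) dx = 418.485.
Boundary: ½(f(4) + f(43)) = ½(3.56801 + 12.5865) = 8.07728.
Integral + boundary = 426.562.
Correction k=1: B_{2}/2! · (f^{(1)}(43) − f^{(1)}(4)) = 1/12 · (-0.0669052 − 0.790060) = -0.0714138.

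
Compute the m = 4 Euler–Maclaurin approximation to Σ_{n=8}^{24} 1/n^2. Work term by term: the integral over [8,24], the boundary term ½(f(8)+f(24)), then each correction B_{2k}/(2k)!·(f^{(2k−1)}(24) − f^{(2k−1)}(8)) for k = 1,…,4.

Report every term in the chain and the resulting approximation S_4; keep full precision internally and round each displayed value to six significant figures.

S_4 ≈ 0.0923264

Integral: ∫_8^24 1/x^2 dx = 0.0833333.
Boundary: ½(f(8) + f(24)) = ½(0.0156250 + 0.00173611) = 0.00868056.
Running total after boundary: 0.0920139.
Order-1 term: 1/12 · (-0.000144676 − (-0.00390625)) = 0.000313465.
Running total after k=1: 0.0923274.
Order-2 term: −1/720 · (-3.01408e-06 − (-0.000732422)) = -1.01307e-06.
Running total after k=2: 0.0923263.
Order-3 term: 1/30240 · (-1.56983e-07 − (-0.000343323)) = 1.13481e-08.
Running total after k=3: 0.0923264.
Order-4 term: −1/1209600 · (-1.52623e-08 − (-0.000300407)) = -2.48340e-10.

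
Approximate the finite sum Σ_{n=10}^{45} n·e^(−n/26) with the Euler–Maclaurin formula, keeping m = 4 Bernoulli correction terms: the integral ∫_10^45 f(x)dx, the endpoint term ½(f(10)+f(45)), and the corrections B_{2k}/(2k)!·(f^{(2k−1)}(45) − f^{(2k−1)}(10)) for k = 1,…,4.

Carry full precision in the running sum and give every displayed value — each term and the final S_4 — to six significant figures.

S_4 ≈ 317.475

The integral term ∫_10^45 x·e^(−x/26) dx = 310.131.
Endpoint term: (f(10) + f(45))/2 = (6.80712 + 7.97166)/2 = 7.38939.
Integral + boundary = 317.521.
k=1: B_{2}/(2)! × [f^{(1)}(45) − f^{(1)}(10)] = 1/12 × (-0.129454 − 0.418900) = -0.0456962.
Running total after k=1: 317.475.
k=2: B_{4}/(4)! × [f^{(3)}(45) − f^{(3)}(10)] = −1/720 × (0.000332606 − 0.00263362) = 3.19585e-06.
Running total after k=2: 317.475.
k=3: B_{6}/(6)! × [f^{(5)}(45) − f^{(5)}(10)] = 1/30240 × (1.26733e-06 − 6.87509e-06) = -1.85442e-10.
Running total after k=3: 317.475.
k=4: B_{8}/(8)! × [f^{(7)}(45) − f^{(7)}(10)] = −1/1209600 × (3.02165e-09 − 1.45774e-08) = 9.55333e-15.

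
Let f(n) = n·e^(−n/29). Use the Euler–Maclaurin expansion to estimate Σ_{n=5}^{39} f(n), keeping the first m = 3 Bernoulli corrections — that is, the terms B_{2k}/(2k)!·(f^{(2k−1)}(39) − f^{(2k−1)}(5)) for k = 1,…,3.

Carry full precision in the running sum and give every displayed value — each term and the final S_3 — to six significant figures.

S_3 ≈ 323.095

The integral term ∫_5^39 x·e^(−x/29) dx = 315.975.
Endpoint term: (f(5) + f(39))/2 = (4.20815 + 10.1628)/2 = 7.18548.
Integral + boundary = 323.161.
Correction k=1: B_{2}/2! · (f^{(1)}(39) − f^{(1)}(5)) = 1/12 · (-0.0898568 − 0.696522) = -0.0655316.
Running total after k=1: 323.095.
Correction k=2: B_{4}/4! · (f^{(3)}(39) − f^{(3)}(5)) = −1/720 · (0.000512857 − 0.00282971) = 3.21785e-06.
Running total after k=2: 323.095.
Correction k=3: B_{6}/6! · (f^{(5)}(39) − f^{(5)}(5)) = 1/30240 · (1.34668e-06 − 5.74460e-06) = -1.45434e-10.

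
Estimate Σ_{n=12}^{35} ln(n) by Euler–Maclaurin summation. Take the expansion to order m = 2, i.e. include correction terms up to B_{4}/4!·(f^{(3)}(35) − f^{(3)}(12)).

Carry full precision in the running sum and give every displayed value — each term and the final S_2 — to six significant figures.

S_2 ≈ 74.6339

The integral term ∫_12^35 ln(x) dx = 71.6183.
Boundary: ½(f(12) + f(35)) = ½(2.48491 + 3.55535) = 3.02013.
Running total after boundary: 74.6384.
k=1: B_{2}/(2)! × [f^{(1)}(35) − f^{(1)}(12)] = 1/12 × (0.0285714 − 0.0833333) = -0.00456349.
Partial sum through k=1: 74.6339.
k=2: B_{4}/(4)! × [f^{(3)}(35) − f^{(3)}(12)] = −1/720 × (4.66472e-05 − 0.00115741) = 1.54272e-06.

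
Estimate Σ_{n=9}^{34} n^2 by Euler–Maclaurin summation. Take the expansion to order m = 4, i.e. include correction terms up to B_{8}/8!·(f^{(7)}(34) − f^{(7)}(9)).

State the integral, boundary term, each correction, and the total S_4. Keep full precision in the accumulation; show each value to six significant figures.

S_4 ≈ 13481.0

Integral: ∫_9^34 x^2 dx = 12858.3.
Boundary: ½(f(9) + f(34)) = ½(81.0000 + 1156.00) = 618.500.
Integral + boundary = 13476.8.
k=1: B_{2}/(2)! × [f^{(1)}(34) − f^{(1)}(9)] = 1/12 × (68.0000 − 18.0000) = 4.16667.
Running total after k=1: 13481.0.
k=2: B_{4}/(4)! × [f^{(3)}(34) − f^{(3)}(9)] = −1/720 × (0.00000 − 0.00000) = 0.00000.
Running total after k=2: 13481.0.
k=3: B_{6}/(6)! × [f^{(5)}(34) − f^{(5)}(9)] = 1/30240 × (0.00000 − 0.00000) = 0.00000.
Running total after k=3: 13481.0.
k=4: B_{8}/(8)! × [f^{(7)}(34) − f^{(7)}(9)] = −1/1209600 × (0.00000 − 0.00000) = 0.00000.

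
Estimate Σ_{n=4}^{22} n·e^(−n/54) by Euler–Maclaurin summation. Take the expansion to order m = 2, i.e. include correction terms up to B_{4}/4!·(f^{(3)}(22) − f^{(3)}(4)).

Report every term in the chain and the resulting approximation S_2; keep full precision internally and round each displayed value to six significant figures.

S_2 ≈ 186.831

∫_4^22 x·e^(−x/54) dx evaluates to 177.693.
Boundary: ½(f(4) + f(22)) = ½(3.71441 + 14.6382) = 9.17631.
Running total after boundary: 186.870.
k=1: B_{2}/(2)! × [f^{(1)}(22) − f^{(1)}(4)] = 1/12 × (0.394295 − 0.859818) = -0.0387935.
Partial sum through k=1: 186.831.
k=2: B_{4}/(4)! × [f^{(3)}(22) − f^{(3)}(4)] = −1/720 × (0.000591578 − 0.000931764) = 4.72480e-07.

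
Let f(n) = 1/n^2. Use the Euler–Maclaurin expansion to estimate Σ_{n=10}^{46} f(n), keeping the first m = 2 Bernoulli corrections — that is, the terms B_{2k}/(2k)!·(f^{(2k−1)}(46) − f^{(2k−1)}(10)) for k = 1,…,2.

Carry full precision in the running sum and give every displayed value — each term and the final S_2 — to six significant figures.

The integral term ∫_10^46 1/x^2 dx = 0.0782609.
Endpoint term: (f(10) + f(46))/2 = (0.0100000 + 0.000472590)/2 = 0.00523629.
So far: 0.0834972.
Correction k=1: B_{2}/2! · (f^{(1)}(46) − f^{(1)}(10)) = 1/12 · (-2.05474e-05 − (-0.00200000)) = 0.000164954.
Partial sum through k=1: 0.0836621.
Correction k=2: B_{4}/4! · (f^{(3)}(46) − f^{(3)}(10)) = −1/720 · (-1.16526e-07 − (-0.000240000)) = -3.33171e-07.

S_2 ≈ 0.0836618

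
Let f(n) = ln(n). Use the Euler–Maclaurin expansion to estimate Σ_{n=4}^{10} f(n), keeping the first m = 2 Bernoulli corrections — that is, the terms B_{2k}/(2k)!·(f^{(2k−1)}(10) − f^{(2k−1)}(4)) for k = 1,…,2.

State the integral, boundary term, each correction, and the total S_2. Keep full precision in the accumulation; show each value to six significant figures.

S_2 ≈ 13.3127

The integral term ∫_4^10 ln(x) dx = 11.4807.
Boundary: ½(f(4) + f(10)) = ½(1.38629 + 2.30259) = 1.84444.
Running total after boundary: 13.3251.
Order-1 term: 1/12 · (0.100000 − 0.250000) = -0.0125000.
Running total after k=1: 13.3126.
Order-2 term: −1/720 · (0.00200000 − 0.0312500) = 4.06250e-05.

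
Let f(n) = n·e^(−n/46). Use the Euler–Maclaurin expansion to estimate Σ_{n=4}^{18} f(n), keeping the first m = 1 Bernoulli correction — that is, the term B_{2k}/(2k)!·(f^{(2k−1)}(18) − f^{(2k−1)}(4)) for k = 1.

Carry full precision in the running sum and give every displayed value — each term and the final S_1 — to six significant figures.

∫_4^18 x·e^(−x/46) dx evaluates to 117.792.
½[f(4) + f(18)] = ½[3.66687 + 12.1711] = 7.91900.
Integral + boundary = 125.711.
k=1: B_{2}/(2)! × [f^{(1)}(18) − f^{(1)}(4)] = 1/12 × (0.411584 − 0.837002) = -0.0354515.

S_1 ≈ 125.675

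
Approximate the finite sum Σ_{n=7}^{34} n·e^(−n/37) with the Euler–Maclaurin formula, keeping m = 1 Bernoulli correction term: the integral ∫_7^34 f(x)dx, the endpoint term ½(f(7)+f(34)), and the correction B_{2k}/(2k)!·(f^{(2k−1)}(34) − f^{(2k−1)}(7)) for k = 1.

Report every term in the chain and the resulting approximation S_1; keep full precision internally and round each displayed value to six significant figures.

S_1 ≈ 308.965

Integral: ∫_7^34 x·e^(−x/37) dx = 299.340.
½[f(7) + f(34)] = ½[5.79341 + 13.5643] = 9.67886.
So far: 309.018.
Order-1 term: 1/12 · (0.0323473 − 0.671051) = -0.0532253.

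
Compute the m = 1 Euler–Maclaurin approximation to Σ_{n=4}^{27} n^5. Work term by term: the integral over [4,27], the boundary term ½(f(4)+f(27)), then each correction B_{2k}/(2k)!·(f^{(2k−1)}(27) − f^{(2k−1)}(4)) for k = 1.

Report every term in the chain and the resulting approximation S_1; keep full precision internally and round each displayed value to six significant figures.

S_1 ≈ 7.19657e+07

∫_4^27 x^5 dx evaluates to 6.45694e+07.
Endpoint term: (f(4) + f(27))/2 = (1024.00 + 1.43489e+07)/2 = 7.17497e+06.
Integral + boundary = 7.17444e+07.
k=1: B_{2}/(2)! × [f^{(1)}(27) − f^{(1)}(4)] = 1/12 × (2.65720e+06 − 1280.00) = 221327.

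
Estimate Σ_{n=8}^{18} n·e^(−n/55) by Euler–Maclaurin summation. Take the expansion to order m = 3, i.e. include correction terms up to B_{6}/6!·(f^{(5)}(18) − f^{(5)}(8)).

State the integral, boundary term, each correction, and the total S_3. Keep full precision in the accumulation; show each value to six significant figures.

S_3 ≈ 111.504

Integral: ∫_8^18 x·e^(−x/55) dx = 101.578.
½[f(8) + f(18)] = ½[6.91703 + 12.9760] = 9.94650.
Running total after boundary: 111.525.
Correction k=1: B_{2}/2! · (f^{(1)}(18) − f^{(1)}(8)) = 1/12 · (0.484960 − 0.738865) = -0.0211587.
Running total after k=1: 111.504.
Correction k=2: B_{4}/4! · (f^{(3)}(18) − f^{(3)}(8)) = −1/720 · (0.000636937 − 0.000815909) = 2.48571e-07.
Running total after k=2: 111.504.
Correction k=3: B_{6}/6! · (f^{(5)}(18) − f^{(5)}(8)) = 1/30240 · (3.68118e-07 − 4.58699e-07) = -2.99540e-12.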